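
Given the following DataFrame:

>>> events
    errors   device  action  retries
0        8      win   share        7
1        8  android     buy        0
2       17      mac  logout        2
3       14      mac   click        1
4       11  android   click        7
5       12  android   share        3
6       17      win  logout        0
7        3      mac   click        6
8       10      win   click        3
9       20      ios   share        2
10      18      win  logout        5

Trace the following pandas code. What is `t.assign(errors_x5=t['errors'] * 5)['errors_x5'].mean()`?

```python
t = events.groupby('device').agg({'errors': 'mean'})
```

group by device, mean of errors:
            errors
device            
android  10.333333
ios      20.000000
mac      11.333333
win      13.250000
add column errors_x5 = t['errors'] * 5:
            errors   errors_x5
device                        
android  10.333333   51.666667
ios      20.000000  100.000000
mac      11.333333   56.666667
win      13.250000   66.250000

68.6458333333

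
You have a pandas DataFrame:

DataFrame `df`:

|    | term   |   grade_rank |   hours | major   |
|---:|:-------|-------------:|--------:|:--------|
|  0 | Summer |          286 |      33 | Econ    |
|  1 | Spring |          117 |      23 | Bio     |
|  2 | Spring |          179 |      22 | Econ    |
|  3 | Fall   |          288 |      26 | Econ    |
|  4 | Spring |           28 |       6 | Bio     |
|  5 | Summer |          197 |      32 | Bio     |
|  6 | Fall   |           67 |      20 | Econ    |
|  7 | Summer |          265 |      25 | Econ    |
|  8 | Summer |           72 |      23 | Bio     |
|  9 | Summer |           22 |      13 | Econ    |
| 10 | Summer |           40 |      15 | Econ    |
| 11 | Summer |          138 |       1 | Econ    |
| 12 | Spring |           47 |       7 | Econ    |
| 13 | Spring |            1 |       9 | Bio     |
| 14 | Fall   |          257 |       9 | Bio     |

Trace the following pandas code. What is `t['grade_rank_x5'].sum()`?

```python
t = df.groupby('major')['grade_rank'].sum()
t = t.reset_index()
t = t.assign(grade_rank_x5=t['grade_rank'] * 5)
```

10020

group by major, sum of grade_rank:
major
Bio      672
Econ    1332
Name: grade_rank, dtype: int64
reset_index():
  major  grade_rank
0   Bio         672
1  Econ        1332
add column grade_rank_x5 = t['grade_rank'] * 5:
  major  grade_rank  grade_rank_x5
0   Bio         672           3360
1  Econ        1332           6660
sum of column 'grade_rank_x5' → 10020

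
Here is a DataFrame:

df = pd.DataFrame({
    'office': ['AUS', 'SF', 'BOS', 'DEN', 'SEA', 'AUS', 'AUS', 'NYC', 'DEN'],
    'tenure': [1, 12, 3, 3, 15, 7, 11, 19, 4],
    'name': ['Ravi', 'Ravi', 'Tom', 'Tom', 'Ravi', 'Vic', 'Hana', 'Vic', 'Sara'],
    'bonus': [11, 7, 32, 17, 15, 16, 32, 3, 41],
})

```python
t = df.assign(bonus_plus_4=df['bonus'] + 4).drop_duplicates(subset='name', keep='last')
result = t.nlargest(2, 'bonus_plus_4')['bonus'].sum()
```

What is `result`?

73

add column bonus_plus_4 = df['bonus'] + 4:
  office  tenure  name  bonus  bonus_plus_4
0    AUS       1  Ravi     11            15
1     SF      12  Ravi      7            11
2    BOS       3   Tom     32            36
3    DEN       3   Tom     17            21
4    SEA      15  Ravi     15            19
5    AUS       7   Vic     16            20
6    AUS      11  Hana     32            36
7    NYC      19   Vic      3             7
8    DEN       4  Sara     41            45
drop duplicate name (keep=last):
  office  tenure  name  bonus  bonus_plus_4
3    DEN       3   Tom     17            21
4    SEA      15  Ravi     15            19
6    AUS      11  Hana     32            36
7    NYC      19   Vic      3             7
8    DEN       4  Sara     41            45
take 2 rows with largest bonus_plus_4:
  office  tenure  name  bonus  bonus_plus_4
8    DEN       4  Sara     41            45
6    AUS      11  Hana     32            36
sum of column 'bonus' → 73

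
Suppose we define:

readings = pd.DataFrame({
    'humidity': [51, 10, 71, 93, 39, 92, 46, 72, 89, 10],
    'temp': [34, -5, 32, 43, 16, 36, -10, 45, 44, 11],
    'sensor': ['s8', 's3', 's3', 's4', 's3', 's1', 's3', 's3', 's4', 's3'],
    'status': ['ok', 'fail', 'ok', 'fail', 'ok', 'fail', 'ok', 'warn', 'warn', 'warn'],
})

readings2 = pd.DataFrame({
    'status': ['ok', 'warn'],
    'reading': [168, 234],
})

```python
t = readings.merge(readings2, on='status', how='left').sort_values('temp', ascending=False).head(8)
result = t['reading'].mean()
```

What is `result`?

201.0

merge on 'status' (how='left') → 10 rows:
   humidity  temp sensor status  reading
0        51    34     s8     ok    168.0
1        10    -5     s3   fail      NaN
2        71    32     s3     ok    168.0
3        93    43     s4   fail      NaN
4        39    16     s3     ok    168.0
5        92    36     s1   fail      NaN
6        46   -10     s3     ok    168.0
7        72    45     s3   warn    234.0
8        89    44     s4   warn    234.0
9        10    11     s3   warn    234.0
sort by temp descending:
   humidity  temp sensor status  reading
7        72    45     s3   warn    234.0
8        89    44     s4   warn    234.0
3        93    43     s4   fail      NaN
5        92    36     s1   fail      NaN
0        51    34     s8     ok    168.0
2        71    32     s3     ok    168.0
4        39    16     s3     ok    168.0
9        10    11     s3   warn    234.0
1        10    -5     s3   fail      NaN
6        46   -10     s3     ok    168.0
take first 8 rows:
   humidity  temp sensor status  reading
7        72    45     s3   warn    234.0
8        89    44     s4   warn    234.0
3        93    43     s4   fail      NaN
5        92    36     s1   fail      NaN
0        51    34     s8     ok    168.0
2        71    32     s3     ok    168.0
4        39    16     s3     ok    168.0
9        10    11     s3   warn    234.0
The mean of column 'reading' is 201.0.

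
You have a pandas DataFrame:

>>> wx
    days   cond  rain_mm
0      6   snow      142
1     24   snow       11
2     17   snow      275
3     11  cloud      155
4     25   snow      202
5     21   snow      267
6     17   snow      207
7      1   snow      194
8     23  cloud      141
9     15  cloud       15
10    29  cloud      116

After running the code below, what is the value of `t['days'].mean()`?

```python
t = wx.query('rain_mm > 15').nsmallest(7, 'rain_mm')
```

16.0

filter rows where rain_mm > 15:
    days   cond  rain_mm
0      6   snow      142
2     17   snow      275
3     11  cloud      155
4     25   snow      202
5     21   snow      267
6     17   snow      207
7      1   snow      194
8     23  cloud      141
10    29  cloud      116
take 7 rows with smallest rain_mm:
    days   cond  rain_mm
10    29  cloud      116
8     23  cloud      141
0      6   snow      142
3     11  cloud      155
7      1   snow      194
4     25   snow      202
6     17   snow      207
Reading off the mean of column 'days', we get 16.0.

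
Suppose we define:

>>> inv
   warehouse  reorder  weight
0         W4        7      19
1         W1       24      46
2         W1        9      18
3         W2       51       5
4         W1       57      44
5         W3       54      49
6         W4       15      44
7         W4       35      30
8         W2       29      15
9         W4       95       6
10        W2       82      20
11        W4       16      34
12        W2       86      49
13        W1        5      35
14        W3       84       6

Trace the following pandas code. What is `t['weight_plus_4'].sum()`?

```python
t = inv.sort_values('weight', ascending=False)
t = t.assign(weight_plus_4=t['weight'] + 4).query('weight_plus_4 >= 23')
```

sort by weight descending:
   warehouse  reorder  weight
5         W3       54      49
12        W2       86      49
1         W1       24      46
4         W1       57      44
6         W4       15      44
13        W1        5      35
11        W4       16      34
7         W4       35      30
10        W2       82      20
0         W4        7      19
2         W1        9      18
8         W2       29      15
9         W4       95       6
14        W3       84       6
3         W2       51       5
add column weight_plus_4 = t['weight'] + 4:
   warehouse  reorder  weight  weight_plus_4
5         W3       54      49             53
12        W2       86      49             53
1         W1       24      46             50
4         W1       57      44             48
6         W4       15      44             48
13        W1        5      35             39
11        W4       16      34             38
7         W4       35      30             34
10        W2       82      20             24
0         W4        7      19             23
2         W1        9      18             22
8         W2       29      15             19
9         W4       95       6             10
14        W3       84       6             10
3         W2       51       5              9
filter rows where weight_plus_4 >= 23:
   warehouse  reorder  weight  weight_plus_4
5         W3       54      49             53
12        W2       86      49             53
1         W1       24      46             50
4         W1       57      44             48
6         W4       15      44             48
13        W1        5      35             39
11        W4       16      34             38
7         W4       35      30             34
10        W2       82      20             24
0         W4        7      19             23
Reading off the sum of column 'weight_plus_4', we get 410.

410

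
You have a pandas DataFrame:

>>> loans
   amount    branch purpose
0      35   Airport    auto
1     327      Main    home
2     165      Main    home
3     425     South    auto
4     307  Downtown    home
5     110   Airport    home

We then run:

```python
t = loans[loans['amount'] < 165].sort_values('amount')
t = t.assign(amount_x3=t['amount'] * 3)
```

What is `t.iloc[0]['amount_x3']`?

filter rows where amount < 165:
   amount   branch purpose
0      35  Airport    auto
5     110  Airport    home
sort by amount:
   amount   branch purpose
0      35  Airport    auto
5     110  Airport    home
add column amount_x3 = t['amount'] * 3:
   amount   branch purpose  amount_x3
0      35  Airport    auto        105
5     110  Airport    home        330
Reading off the value at position 0, column 'amount_x3', we get 105.

105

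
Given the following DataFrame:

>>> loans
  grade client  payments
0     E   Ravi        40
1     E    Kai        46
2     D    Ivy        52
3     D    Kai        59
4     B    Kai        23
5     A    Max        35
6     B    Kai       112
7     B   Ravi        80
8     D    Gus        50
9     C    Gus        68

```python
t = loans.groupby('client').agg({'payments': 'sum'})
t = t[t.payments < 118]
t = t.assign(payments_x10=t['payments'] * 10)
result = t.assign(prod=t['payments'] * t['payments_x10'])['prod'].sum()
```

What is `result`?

39290

group by client, sum of payments:
        payments
client          
Gus          118
Ivy           52
Kai          240
Max           35
Ravi         120
filter rows where payments < 118:
        payments
client          
Ivy           52
Max           35
add column payments_x10 = t['payments'] * 10:
        payments  payments_x10
client                        
Ivy           52           520
Max           35           350
add column prod = t['payments'] * t['payments_x10']:
        payments  payments_x10   prod
client                               
Ivy           52           520  27040
Max           35           350  12250
sum of column 'prod' → 39290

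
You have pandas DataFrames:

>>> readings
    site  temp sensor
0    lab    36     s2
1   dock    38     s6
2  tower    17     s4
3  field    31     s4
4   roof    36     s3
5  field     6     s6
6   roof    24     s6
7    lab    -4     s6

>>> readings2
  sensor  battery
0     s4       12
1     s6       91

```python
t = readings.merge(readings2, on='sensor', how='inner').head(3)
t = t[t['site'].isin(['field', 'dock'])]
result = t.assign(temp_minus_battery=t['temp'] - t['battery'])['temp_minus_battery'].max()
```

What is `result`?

merge on 'sensor' (how='inner') → 6 rows:
    site  temp sensor  battery
0   dock    38     s6       91
1  tower    17     s4       12
2  field    31     s4       12
3  field     6     s6       91
4   roof    24     s6       91
5    lab    -4     s6       91
take first 3 rows:
    site  temp sensor  battery
0   dock    38     s6       91
1  tower    17     s4       12
2  field    31     s4       12
filter rows where site in ['field', 'dock']:
    site  temp sensor  battery
0   dock    38     s6       91
2  field    31     s4       12
add column temp_minus_battery = t['temp'] - t['battery']:
    site  temp sensor  battery  temp_minus_battery
0   dock    38     s6       91                 -53
2  field    31     s4       12                  19
max of column 'temp_minus_battery' → 19

19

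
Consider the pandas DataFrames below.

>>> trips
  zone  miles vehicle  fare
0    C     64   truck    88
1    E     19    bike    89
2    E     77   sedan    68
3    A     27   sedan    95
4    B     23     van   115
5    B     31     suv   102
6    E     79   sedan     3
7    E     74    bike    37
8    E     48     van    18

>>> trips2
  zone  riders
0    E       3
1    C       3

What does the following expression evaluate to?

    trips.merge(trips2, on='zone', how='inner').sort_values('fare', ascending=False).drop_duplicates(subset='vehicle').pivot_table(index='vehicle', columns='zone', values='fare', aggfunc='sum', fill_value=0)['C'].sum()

merge on 'zone' (how='inner') → 6 rows:
  zone  miles vehicle  fare  riders
0    C     64   truck    88       3
1    E     19    bike    89       3
2    E     77   sedan    68       3
3    E     79   sedan     3       3
4    E     74    bike    37       3
5    E     48     van    18       3
sort by fare descending:
  zone  miles vehicle  fare  riders
1    E     19    bike    89       3
0    C     64   truck    88       3
2    E     77   sedan    68       3
4    E     74    bike    37       3
5    E     48     van    18       3
3    E     79   sedan     3       3
drop duplicate vehicle (keep=first):
  zone  miles vehicle  fare  riders
1    E     19    bike    89       3
0    C     64   truck    88       3
2    E     77   sedan    68       3
5    E     48     van    18       3
pivot: rows=vehicle, cols=zone, sum(fare):
zone      C   E
vehicle        
bike      0  89
sedan     0  68
truck    88   0
van       0  18
So sum() = 88.

88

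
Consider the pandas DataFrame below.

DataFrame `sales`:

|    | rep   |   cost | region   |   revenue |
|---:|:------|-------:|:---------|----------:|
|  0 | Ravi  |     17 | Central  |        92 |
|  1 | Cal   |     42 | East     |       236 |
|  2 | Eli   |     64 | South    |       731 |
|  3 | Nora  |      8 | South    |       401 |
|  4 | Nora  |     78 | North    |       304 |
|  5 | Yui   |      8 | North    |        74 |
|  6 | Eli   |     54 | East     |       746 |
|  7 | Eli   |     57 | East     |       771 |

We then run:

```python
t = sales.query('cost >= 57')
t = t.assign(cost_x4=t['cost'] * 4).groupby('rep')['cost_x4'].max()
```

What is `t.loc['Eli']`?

256

filter rows where cost >= 57:
    rep  cost region  revenue
2   Eli    64  South      731
4  Nora    78  North      304
7   Eli    57   East      771
add column cost_x4 = t['cost'] * 4:
    rep  cost region  revenue  cost_x4
2   Eli    64  South      731      256
4  Nora    78  North      304      312
7   Eli    57   East      771      228
group by rep, max of cost_x4:
rep
Eli     256
Nora    312
Name: cost_x4, dtype: int64
value at index 'Eli' → 256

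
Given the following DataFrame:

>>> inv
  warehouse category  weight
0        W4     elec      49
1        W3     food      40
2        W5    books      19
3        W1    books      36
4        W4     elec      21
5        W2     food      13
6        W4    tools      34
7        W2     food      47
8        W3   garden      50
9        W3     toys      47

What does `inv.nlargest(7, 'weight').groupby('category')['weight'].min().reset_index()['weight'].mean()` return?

42.6666666667

take 7 rows with largest weight:
  warehouse category  weight
8        W3   garden      50
0        W4     elec      49
7        W2     food      47
9        W3     toys      47
1        W3     food      40
3        W1    books      36
6        W4    tools      34
group by category, min of weight:
category
books     36
elec      49
food      40
garden    50
tools     34
toys      47
Name: weight, dtype: int64
reset_index():
  category  weight
0    books      36
1     elec      49
2     food      40
3   garden      50
4    tools      34
5     toys      47
Hence 42.6666666667.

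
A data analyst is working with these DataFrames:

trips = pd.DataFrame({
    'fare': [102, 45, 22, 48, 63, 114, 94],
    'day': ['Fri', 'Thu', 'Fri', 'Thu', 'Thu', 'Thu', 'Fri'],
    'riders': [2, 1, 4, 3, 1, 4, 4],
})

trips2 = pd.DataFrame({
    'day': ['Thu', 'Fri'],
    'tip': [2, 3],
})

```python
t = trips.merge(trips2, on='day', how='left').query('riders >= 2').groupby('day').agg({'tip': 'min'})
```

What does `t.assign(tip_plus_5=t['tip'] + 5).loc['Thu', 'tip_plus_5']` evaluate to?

7

merge on 'day' (how='left') → 7 rows:
   fare  day  riders  tip
0   102  Fri       2    3
1    45  Thu       1    2
2    22  Fri       4    3
3    48  Thu       3    2
4    63  Thu       1    2
5   114  Thu       4    2
6    94  Fri       4    3
filter rows where riders >= 2:
   fare  day  riders  tip
0   102  Fri       2    3
2    22  Fri       4    3
3    48  Thu       3    2
5   114  Thu       4    2
6    94  Fri       4    3
group by day, min of tip:
     tip
day     
Fri    3
Thu    2
add column tip_plus_5 = t['tip'] + 5:
     tip  tip_plus_5
day                 
Fri    3           8
Thu    2           7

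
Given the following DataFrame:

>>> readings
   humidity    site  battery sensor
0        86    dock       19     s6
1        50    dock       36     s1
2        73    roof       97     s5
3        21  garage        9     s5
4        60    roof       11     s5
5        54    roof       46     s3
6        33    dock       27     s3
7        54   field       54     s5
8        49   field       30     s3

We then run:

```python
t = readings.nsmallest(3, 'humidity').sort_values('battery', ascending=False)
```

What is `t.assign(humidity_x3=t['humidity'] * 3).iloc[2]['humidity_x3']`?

63

take 3 rows with smallest humidity:
   humidity    site  battery sensor
3        21  garage        9     s5
6        33    dock       27     s3
8        49   field       30     s3
sort by battery descending:
   humidity    site  battery sensor
8        49   field       30     s3
6        33    dock       27     s3
3        21  garage        9     s5
add column humidity_x3 = t['humidity'] * 3:
   humidity    site  battery sensor  humidity_x3
8        49   field       30     s3          147
6        33    dock       27     s3           99
3        21  garage        9     s5           63
value at position 2, column 'humidity_x3' → 63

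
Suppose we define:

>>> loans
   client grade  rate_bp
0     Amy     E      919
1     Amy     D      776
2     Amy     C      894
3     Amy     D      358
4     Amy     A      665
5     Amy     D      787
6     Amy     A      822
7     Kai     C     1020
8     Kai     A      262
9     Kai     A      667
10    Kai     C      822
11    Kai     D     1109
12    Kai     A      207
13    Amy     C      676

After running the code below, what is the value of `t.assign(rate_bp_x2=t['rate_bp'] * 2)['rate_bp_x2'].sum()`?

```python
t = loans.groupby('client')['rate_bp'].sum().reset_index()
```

19968

group by client, sum of rate_bp:
client
Amy    5897
Kai    4087
Name: rate_bp, dtype: int64
reset_index():
  client  rate_bp
0    Amy     5897
1    Kai     4087
add column rate_bp_x2 = t['rate_bp'] * 2:
  client  rate_bp  rate_bp_x2
0    Amy     5897       11794
1    Kai     4087        8174
Hence 19968.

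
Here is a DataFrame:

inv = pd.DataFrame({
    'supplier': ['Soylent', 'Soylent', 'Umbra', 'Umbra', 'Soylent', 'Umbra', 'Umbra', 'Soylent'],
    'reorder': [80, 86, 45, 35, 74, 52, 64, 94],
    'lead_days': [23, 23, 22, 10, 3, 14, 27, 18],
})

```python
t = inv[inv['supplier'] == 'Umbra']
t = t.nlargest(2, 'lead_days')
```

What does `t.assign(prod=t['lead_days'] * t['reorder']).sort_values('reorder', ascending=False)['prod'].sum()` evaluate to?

filter rows where supplier == 'Umbra':
  supplier  reorder  lead_days
2    Umbra       45         22
3    Umbra       35         10
5    Umbra       52         14
6    Umbra       64         27
take 2 rows with largest lead_days:
  supplier  reorder  lead_days
6    Umbra       64         27
2    Umbra       45         22
add column prod = t['lead_days'] * t['reorder']:
  supplier  reorder  lead_days  prod
6    Umbra       64         27  1728
2    Umbra       45         22   990
sort by reorder descending:
  supplier  reorder  lead_days  prod
6    Umbra       64         27  1728
2    Umbra       45         22   990

2718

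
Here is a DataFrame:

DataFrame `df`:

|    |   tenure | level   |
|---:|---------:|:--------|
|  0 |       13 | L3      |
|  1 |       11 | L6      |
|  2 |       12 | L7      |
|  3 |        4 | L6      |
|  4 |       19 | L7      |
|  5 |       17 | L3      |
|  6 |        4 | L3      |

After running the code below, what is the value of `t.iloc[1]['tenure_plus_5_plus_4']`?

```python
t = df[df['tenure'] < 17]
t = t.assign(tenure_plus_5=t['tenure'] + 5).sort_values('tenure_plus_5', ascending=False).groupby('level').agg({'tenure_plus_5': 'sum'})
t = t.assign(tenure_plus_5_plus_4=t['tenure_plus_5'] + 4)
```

29

filter rows where tenure < 17:
   tenure level
0      13    L3
1      11    L6
2      12    L7
3       4    L6
6       4    L3
add column tenure_plus_5 = t['tenure'] + 5:
   tenure level  tenure_plus_5
0      13    L3             18
1      11    L6             16
2      12    L7             17
3       4    L6              9
6       4    L3              9
sort by tenure_plus_5 descending:
   tenure level  tenure_plus_5
0      13    L3             18
2      12    L7             17
1      11    L6             16
3       4    L6              9
6       4    L3              9
group by level, sum of tenure_plus_5:
       tenure_plus_5
level               
L3                27
L6                25
L7                17
add column tenure_plus_5_plus_4 = t['tenure_plus_5'] + 4:
       tenure_plus_5  tenure_plus_5_plus_4
level                                     
L3                27                    31
L6                25                    29
L7                17                    21
Hence 29.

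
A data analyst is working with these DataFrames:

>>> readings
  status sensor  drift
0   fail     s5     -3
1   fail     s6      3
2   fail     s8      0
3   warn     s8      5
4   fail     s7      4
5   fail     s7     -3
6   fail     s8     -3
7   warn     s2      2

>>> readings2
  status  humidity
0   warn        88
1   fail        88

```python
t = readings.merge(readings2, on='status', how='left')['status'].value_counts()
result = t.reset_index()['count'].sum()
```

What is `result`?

merge on 'status' (how='left') → 8 rows:
  status sensor  drift  humidity
0   fail     s5     -3        88
1   fail     s6      3        88
2   fail     s8      0        88
3   warn     s8      5        88
4   fail     s7      4        88
5   fail     s7     -3        88
6   fail     s8     -3        88
7   warn     s2      2        88
value_counts of status:
status
fail    6
warn    2
Name: count, dtype: int64
reset_index():
  status  count
0   fail      6
1   warn      2

8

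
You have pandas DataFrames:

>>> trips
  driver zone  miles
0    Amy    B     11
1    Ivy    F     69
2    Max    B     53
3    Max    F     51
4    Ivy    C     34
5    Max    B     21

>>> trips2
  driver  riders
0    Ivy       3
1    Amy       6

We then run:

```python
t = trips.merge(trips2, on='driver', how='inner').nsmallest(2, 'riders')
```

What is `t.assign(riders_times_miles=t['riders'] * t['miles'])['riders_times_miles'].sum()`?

merge on 'driver' (how='inner') → 3 rows:
  driver zone  miles  riders
0    Amy    B     11       6
1    Ivy    F     69       3
2    Ivy    C     34       3
take 2 rows with smallest riders:
  driver zone  miles  riders
1    Ivy    F     69       3
2    Ivy    C     34       3
add column riders_times_miles = t['riders'] * t['miles']:
  driver zone  miles  riders  riders_times_miles
1    Ivy    F     69       3                 207
2    Ivy    C     34       3                 102

309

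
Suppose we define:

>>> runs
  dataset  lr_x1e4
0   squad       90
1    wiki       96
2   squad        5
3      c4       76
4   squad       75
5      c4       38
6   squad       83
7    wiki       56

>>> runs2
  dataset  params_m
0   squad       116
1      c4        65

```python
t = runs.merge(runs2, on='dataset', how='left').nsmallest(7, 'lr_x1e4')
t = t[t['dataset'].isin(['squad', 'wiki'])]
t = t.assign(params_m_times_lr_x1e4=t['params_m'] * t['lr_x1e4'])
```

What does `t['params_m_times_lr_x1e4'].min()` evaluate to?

580.0

merge on 'dataset' (how='left') → 8 rows:
  dataset  lr_x1e4  params_m
0   squad       90     116.0
1    wiki       96       NaN
2   squad        5     116.0
3      c4       76      65.0
4   squad       75     116.0
5      c4       38      65.0
6   squad       83     116.0
7    wiki       56       NaN
take 7 rows with smallest lr_x1e4:
  dataset  lr_x1e4  params_m
2   squad        5     116.0
5      c4       38      65.0
7    wiki       56       NaN
4   squad       75     116.0
3      c4       76      65.0
6   squad       83     116.0
0   squad       90     116.0
filter rows where dataset in ['squad', 'wiki']:
  dataset  lr_x1e4  params_m
2   squad        5     116.0
7    wiki       56       NaN
4   squad       75     116.0
6   squad       83     116.0
0   squad       90     116.0
add column params_m_times_lr_x1e4 = t['params_m'] * t['lr_x1e4']:
  dataset  lr_x1e4  params_m  params_m_times_lr_x1e4
2   squad        5     116.0                   580.0
7    wiki       56       NaN                     NaN
4   squad       75     116.0                  8700.0
6   squad       83     116.0                  9628.0
0   squad       90     116.0                 10440.0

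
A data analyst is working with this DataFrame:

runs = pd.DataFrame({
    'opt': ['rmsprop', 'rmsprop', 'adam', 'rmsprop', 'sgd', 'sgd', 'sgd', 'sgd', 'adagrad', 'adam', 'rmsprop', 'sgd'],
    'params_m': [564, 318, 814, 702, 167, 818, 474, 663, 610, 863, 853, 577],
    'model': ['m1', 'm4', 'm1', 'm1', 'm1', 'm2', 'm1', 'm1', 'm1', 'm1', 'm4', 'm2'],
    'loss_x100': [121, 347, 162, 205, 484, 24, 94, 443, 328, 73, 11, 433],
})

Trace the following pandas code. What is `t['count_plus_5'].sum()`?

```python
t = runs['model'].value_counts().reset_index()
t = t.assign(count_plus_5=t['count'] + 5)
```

value_counts of model:
model
m1    8
m4    2
m2    2
Name: count, dtype: int64
reset_index():
  model  count
0    m1      8
1    m4      2
2    m2      2
add column count_plus_5 = t['count'] + 5:
  model  count  count_plus_5
0    m1      8            13
1    m4      2             7
2    m2      2             7

27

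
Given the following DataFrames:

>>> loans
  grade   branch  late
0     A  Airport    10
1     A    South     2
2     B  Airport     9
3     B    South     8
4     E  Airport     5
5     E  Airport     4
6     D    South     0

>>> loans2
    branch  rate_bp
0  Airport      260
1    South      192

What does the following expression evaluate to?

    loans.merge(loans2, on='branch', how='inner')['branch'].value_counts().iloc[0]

merge on 'branch' (how='inner') → 7 rows:
  grade   branch  late  rate_bp
0     A  Airport    10      260
1     A    South     2      192
2     B  Airport     9      260
3     B    South     8      192
4     E  Airport     5      260
5     E  Airport     4      260
6     D    South     0      192
value_counts of branch:
branch
Airport    4
South      3
Name: count, dtype: int64
Taking the value at position 0 gives 4.

4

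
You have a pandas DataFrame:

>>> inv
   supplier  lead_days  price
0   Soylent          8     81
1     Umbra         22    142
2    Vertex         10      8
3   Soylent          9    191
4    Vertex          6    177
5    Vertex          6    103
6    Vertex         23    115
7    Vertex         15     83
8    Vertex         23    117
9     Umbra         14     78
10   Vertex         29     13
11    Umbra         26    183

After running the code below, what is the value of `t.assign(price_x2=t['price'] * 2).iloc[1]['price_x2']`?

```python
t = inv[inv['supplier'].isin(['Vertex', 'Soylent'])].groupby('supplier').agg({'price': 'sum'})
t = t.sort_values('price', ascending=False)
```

544

filter rows where supplier in ['Vertex', 'Soylent']:
   supplier  lead_days  price
0   Soylent          8     81
2    Vertex         10      8
3   Soylent          9    191
4    Vertex          6    177
5    Vertex          6    103
6    Vertex         23    115
7    Vertex         15     83
8    Vertex         23    117
10   Vertex         29     13
group by supplier, sum of price:
          price
supplier       
Soylent     272
Vertex      616
sort by price descending:
          price
supplier       
Vertex      616
Soylent     272
add column price_x2 = t['price'] * 2:
          price  price_x2
supplier                 
Vertex      616      1232
Soylent     272       544
Then the value at position 1, column 'price_x2': 544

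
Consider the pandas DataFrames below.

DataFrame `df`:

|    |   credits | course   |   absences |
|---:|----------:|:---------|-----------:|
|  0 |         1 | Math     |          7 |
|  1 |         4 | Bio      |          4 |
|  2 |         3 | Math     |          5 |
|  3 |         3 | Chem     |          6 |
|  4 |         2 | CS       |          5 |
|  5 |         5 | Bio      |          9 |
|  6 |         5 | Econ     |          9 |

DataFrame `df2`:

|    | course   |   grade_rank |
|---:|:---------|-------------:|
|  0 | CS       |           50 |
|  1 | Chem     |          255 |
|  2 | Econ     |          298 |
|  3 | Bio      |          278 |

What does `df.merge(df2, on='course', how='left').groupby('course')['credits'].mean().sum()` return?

16.5

merge on 'course' (how='left') → 7 rows:
   credits course  absences  grade_rank
0        1   Math         7         NaN
1        4    Bio         4       278.0
2        3   Math         5         NaN
3        3   Chem         6       255.0
4        2     CS         5        50.0
5        5    Bio         9       278.0
6        5   Econ         9       298.0
group by course, mean of credits:
course
Bio     4.5
CS      2.0
Chem    3.0
Econ    5.0
Math    2.0
Name: credits, dtype: float64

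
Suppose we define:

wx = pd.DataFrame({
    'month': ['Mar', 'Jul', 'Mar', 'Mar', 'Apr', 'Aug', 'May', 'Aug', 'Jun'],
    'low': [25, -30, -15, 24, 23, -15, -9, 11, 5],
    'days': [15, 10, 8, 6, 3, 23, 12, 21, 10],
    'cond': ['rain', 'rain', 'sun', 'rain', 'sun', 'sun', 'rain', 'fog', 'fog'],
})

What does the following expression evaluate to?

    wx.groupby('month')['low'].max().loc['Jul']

-30

group by month, max of low:
month
Apr    23
Aug    11
Jul   -30
Jun     5
Mar    25
May    -9
Name: low, dtype: int64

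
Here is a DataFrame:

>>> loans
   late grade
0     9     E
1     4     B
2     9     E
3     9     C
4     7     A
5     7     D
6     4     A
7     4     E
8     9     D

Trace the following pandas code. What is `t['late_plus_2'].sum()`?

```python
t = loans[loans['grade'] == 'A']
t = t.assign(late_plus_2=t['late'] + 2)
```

15

filter rows where grade == 'A':
   late grade
4     7     A
6     4     A
add column late_plus_2 = t['late'] + 2:
   late grade  late_plus_2
4     7     A            9
6     4     A            6
sum of column 'late_plus_2' → 15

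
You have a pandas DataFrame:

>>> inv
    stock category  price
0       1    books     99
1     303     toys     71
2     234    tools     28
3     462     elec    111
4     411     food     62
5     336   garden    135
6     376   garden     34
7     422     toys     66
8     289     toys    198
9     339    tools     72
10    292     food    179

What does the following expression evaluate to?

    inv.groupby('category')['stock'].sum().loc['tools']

573

group by category, sum of stock:
category
books        1
elec       462
food       703
garden     712
tools      573
toys      1014
Name: stock, dtype: int64
Finally, value at index 'tools' = 573.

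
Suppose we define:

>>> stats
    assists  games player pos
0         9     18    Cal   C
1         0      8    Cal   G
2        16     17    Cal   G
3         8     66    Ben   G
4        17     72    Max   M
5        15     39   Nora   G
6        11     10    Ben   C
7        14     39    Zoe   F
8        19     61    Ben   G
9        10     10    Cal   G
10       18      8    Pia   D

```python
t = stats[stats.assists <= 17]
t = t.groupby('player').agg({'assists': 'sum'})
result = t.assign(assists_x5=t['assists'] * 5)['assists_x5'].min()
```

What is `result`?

70

filter rows where assists <= 17:
   assists  games player pos
0        9     18    Cal   C
1        0      8    Cal   G
2       16     17    Cal   G
3        8     66    Ben   G
4       17     72    Max   M
5       15     39   Nora   G
6       11     10    Ben   C
7       14     39    Zoe   F
9       10     10    Cal   G
group by player, sum of assists:
        assists
player         
Ben          19
Cal          35
Max          17
Nora         15
Zoe          14
add column assists_x5 = t['assists'] * 5:
        assists  assists_x5
player                     
Ben          19          95
Cal          35         175
Max          17          85
Nora         15          75
Zoe          14          70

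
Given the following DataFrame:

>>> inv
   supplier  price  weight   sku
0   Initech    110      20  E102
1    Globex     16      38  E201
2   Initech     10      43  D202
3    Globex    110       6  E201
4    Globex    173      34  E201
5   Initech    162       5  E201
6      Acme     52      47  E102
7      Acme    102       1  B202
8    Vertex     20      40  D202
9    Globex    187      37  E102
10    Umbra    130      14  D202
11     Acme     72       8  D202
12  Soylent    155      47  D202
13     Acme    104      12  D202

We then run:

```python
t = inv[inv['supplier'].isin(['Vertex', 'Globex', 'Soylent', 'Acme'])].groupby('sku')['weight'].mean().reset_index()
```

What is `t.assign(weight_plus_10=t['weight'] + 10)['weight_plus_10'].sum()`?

filter rows where supplier in ['Vertex', 'Globex', 'Soylent', 'Acme']:
   supplier  price  weight   sku
1    Globex     16      38  E201
3    Globex    110       6  E201
4    Globex    173      34  E201
6      Acme     52      47  E102
7      Acme    102       1  B202
8    Vertex     20      40  D202
9    Globex    187      37  E102
11     Acme     72       8  D202
12  Soylent    155      47  D202
13     Acme    104      12  D202
group by sku, mean of weight:
sku
B202     1.00
D202    26.75
E102    42.00
E201    26.00
Name: weight, dtype: float64
reset_index():
    sku  weight
0  B202    1.00
1  D202   26.75
2  E102   42.00
3  E201   26.00
add column weight_plus_10 = t['weight'] + 10:
    sku  weight  weight_plus_10
0  B202    1.00           11.00
1  D202   26.75           36.75
2  E102   42.00           52.00
3  E201   26.00           36.00

135.75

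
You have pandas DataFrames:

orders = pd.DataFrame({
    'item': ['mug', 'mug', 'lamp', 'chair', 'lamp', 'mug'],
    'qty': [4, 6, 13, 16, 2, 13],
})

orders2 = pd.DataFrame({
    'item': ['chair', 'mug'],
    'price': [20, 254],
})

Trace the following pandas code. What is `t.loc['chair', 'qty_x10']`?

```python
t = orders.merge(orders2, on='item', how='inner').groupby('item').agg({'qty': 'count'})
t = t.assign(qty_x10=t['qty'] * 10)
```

merge on 'item' (how='inner') → 4 rows:
    item  qty  price
0    mug    4    254
1    mug    6    254
2  chair   16     20
3    mug   13    254
group by item, count of qty:
       qty
item      
chair    1
mug      3
add column qty_x10 = t['qty'] * 10:
       qty  qty_x10
item               
chair    1       10
mug      3       30

10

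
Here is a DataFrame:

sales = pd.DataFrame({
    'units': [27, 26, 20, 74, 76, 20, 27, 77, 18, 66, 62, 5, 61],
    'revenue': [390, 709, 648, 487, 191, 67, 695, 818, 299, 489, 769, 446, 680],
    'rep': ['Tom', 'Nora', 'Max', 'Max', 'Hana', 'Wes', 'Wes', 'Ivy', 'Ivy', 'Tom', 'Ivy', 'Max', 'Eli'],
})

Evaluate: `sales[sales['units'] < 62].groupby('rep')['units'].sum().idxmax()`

filter rows where units < 62:
    units  revenue   rep
0      27      390   Tom
1      26      709  Nora
2      20      648   Max
5      20       67   Wes
6      27      695   Wes
8      18      299   Ivy
11      5      446   Max
12     61      680   Eli
group by rep, sum of units:
rep
Eli     61
Ivy     18
Max     25
Nora    26
Tom     27
Wes     47
Name: units, dtype: int64

Eli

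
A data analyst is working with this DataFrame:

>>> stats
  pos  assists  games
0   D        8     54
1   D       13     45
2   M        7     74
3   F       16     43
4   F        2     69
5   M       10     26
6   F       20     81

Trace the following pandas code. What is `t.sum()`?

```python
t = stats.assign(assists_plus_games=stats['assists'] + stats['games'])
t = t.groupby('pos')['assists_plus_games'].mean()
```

195.5

add column assists_plus_games = stats['assists'] + stats['games']:
  pos  assists  games  assists_plus_games
0   D        8     54                  62
1   D       13     45                  58
2   M        7     74                  81
3   F       16     43                  59
4   F        2     69                  71
5   M       10     26                  36
6   F       20     81                 101
group by pos, mean of assists_plus_games:
pos
D    60.0
F    77.0
M    58.5
Name: assists_plus_games, dtype: float64
Taking the sum of the resulting series gives 195.5.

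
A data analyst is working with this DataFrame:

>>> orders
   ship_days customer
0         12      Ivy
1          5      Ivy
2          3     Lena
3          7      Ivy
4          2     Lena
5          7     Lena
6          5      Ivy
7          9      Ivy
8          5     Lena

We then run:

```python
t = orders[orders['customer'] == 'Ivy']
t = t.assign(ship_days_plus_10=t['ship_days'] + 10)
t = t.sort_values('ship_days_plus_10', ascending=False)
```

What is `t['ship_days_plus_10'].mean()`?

filter rows where customer == 'Ivy':
   ship_days customer
0         12      Ivy
1          5      Ivy
3          7      Ivy
6          5      Ivy
7          9      Ivy
add column ship_days_plus_10 = t['ship_days'] + 10:
   ship_days customer  ship_days_plus_10
0         12      Ivy                 22
1          5      Ivy                 15
3          7      Ivy                 17
6          5      Ivy                 15
7          9      Ivy                 19
sort by ship_days_plus_10 descending:
   ship_days customer  ship_days_plus_10
0         12      Ivy                 22
7          9      Ivy                 19
3          7      Ivy                 17
1          5      Ivy                 15
6          5      Ivy                 15

17.6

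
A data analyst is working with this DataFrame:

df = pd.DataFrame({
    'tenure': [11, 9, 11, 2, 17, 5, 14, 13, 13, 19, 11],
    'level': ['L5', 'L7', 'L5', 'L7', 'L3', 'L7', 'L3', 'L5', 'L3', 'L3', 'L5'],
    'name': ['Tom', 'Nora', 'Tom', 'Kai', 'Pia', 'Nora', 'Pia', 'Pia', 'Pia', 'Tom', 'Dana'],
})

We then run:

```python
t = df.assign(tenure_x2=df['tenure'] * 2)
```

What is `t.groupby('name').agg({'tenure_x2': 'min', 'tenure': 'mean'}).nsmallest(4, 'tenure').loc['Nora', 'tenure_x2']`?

10

add column tenure_x2 = df['tenure'] * 2:
    tenure level  name  tenure_x2
0       11    L5   Tom         22
1        9    L7  Nora         18
2       11    L5   Tom         22
3        2    L7   Kai          4
4       17    L3   Pia         34
5        5    L7  Nora         10
6       14    L3   Pia         28
7       13    L5   Pia         26
8       13    L3   Pia         26
9       19    L3   Tom         38
10      11    L5  Dana         22
group by name: min(tenure_x2), mean(tenure):
      tenure_x2     tenure
name                      
Dana         22  11.000000
Kai           4   2.000000
Nora         10   7.000000
Pia          26  14.250000
Tom          22  13.666667
take 4 rows with smallest tenure:
      tenure_x2     tenure
name                      
Kai           4   2.000000
Nora         10   7.000000
Dana         22  11.000000
Tom          22  13.666667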